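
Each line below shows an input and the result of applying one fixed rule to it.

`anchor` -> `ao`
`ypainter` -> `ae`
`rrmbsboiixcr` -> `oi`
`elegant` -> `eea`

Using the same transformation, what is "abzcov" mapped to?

The pattern: keep every other character starting from the first (positions 1st, 3rd, 5th, ...), then keep only the vowels.
Doing the same to "abzcov": "ao".

ao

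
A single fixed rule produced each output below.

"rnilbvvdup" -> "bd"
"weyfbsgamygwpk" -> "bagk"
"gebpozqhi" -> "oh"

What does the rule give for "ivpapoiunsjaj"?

puj

Rule — keep one character in every 3, starting at position 2 (positions 2nd, 5th, 8th, ...), then delete the first character.
On "ivpapoiunsjaj": the first step gives "vpuj", and the second then gives "puj".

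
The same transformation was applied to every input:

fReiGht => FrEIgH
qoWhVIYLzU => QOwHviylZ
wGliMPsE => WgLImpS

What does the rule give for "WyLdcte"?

wYlDCT

In each case the input is transformed by: delete the last character, then flip the case of every letter.
Applying both steps to "WyLdcte": "WyLdct", then "wYlDCT".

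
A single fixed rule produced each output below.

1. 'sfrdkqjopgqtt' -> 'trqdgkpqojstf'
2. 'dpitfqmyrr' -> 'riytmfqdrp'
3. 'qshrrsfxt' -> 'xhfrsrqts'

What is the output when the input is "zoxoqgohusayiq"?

ixyoaqsguohzqo

The rule is to take characters alternately from the front and the back (1st, last, 2nd, 2nd-last, ...), then move the first 3 characters to the end (rotate left by 3).
Applying both steps to "zoxoqgohusayiq": "zqoixyoaqsguoh", then "ixyoaqsguohzqo".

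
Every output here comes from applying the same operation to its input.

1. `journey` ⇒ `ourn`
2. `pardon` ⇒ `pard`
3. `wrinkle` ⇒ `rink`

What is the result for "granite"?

In each case the input is transformed by: move the last 2 characters to the front (rotate right by 2), then keep only the last 4 characters.
For "granite", step one produces "tegrani"; step two turns that into "rani".

rani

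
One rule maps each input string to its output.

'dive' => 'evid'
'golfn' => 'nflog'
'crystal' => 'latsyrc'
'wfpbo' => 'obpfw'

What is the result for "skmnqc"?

cqnmks

What's happening: reverse the string.
Doing the same to "skmnqc": "cqnmks".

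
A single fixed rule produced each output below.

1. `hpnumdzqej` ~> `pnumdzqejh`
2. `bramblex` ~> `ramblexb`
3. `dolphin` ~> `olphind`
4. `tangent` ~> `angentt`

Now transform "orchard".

The pattern: move the first character to the end.
For "orchard" the result is "rchardo".

rchardo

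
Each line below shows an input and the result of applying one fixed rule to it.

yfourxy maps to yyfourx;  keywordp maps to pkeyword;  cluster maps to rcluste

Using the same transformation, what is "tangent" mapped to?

In each case the input is transformed by: move the last character to the front.
Applying that to "tangent" gives "ttangen".

ttangen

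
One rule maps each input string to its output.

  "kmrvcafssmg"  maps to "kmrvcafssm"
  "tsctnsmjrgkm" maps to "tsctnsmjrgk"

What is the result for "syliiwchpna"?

syliiwchpn

Rule — delete the last character.
On "syliiwchpna" that produces "syliiwchpn".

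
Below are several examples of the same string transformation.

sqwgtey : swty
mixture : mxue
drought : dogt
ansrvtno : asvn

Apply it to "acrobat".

Rule — keep every other character starting from the first (positions 1st, 3rd, 5th, ...).
For "acrobat" the result is "arbt".

arbt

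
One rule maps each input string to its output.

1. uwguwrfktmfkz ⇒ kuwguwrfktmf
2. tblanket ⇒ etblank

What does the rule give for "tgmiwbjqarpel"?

etgmiwbjqarp

Looking at the pairs, the operation is to delete the last character, then move the last character to the front.
Starting from "tgmiwbjqarpel": after the first operation, "tgmiwbjqarpe"; after the second, "etgmiwbjqarp".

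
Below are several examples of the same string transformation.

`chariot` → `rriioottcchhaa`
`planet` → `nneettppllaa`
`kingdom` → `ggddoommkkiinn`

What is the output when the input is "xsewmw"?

wwmmwwxxssee

Looking at the pairs, the operation is to move the first 3 characters to the end (rotate left by 3), then double every character.
Working it through for "xsewmw": intermediate "wmwxse", final "wwmmwwxxssee".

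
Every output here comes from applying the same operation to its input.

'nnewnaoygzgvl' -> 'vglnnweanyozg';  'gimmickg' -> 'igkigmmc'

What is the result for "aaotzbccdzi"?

zdiaatobzcc

What's happening: swap each adjacent pair of characters (1↔2, 3↔4, ...), then move the last 3 characters to the front (rotate right by 3).
Starting from "aaotzbccdzi": after the first operation, "aatobzcczdi"; after the second, "zdiaatobzcc".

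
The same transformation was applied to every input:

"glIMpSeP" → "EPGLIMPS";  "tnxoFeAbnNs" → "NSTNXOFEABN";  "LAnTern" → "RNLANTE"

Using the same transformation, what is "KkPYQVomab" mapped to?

ABKKPYQVOM

Each output is the input with this applied: move the last 2 characters to the front (rotate right by 2), then convert every letter to uppercase.
"KkPYQVomab" → "abKkPYQVom" → "ABKKPYQVOM".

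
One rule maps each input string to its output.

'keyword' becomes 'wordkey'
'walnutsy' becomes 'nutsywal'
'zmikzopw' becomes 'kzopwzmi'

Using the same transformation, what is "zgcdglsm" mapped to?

The rule is to move the first 3 characters to the end (rotate left by 3).
Doing the same to "zgcdglsm": "dglsmzgc".

dglsmzgc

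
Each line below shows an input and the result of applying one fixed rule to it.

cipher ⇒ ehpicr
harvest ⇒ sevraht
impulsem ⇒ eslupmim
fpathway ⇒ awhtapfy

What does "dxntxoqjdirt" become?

ridjqoxtnxdt

In each case the input is transformed by: reverse the string, then move the first character to the end.
For "dxntxoqjdirt", step one produces "tridjqoxtnxd"; step two turns that into "ridjqoxtnxdt".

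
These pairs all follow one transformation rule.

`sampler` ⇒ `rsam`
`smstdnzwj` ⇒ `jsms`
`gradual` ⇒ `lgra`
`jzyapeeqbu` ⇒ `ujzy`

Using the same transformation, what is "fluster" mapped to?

rflu

What's happening: move the first 3 characters to the end (rotate left by 3), then keep only the last 4 characters.
Working it through for "fluster": intermediate "sterflu", final "rflu".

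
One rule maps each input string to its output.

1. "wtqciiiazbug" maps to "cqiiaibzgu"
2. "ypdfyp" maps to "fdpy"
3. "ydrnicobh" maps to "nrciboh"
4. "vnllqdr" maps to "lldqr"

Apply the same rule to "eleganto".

genaot

The pattern: delete the first 2 characters, then swap each adjacent pair of characters (1↔2, 3↔4, ...).
"eleganto" → "eganto" → "genaot".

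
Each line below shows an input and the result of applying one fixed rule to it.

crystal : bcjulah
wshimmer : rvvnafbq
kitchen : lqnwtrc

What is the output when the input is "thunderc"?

wmnalcqd

In each case the input is transformed by: shift every letter 9 places forward in the alphabet (wrapping around), then move the first 3 characters to the end (rotate left by 3).
Applying both steps to "thunderc": "cqdwmnal", then "wmnalcqd".
(Check on "kitchen": → "trclqnw" → "lqnwtrc" ✓)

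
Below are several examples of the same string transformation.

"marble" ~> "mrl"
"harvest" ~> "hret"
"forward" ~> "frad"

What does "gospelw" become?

gsew

Each output is the input with this applied: keep every other character starting from the first (positions 1st, 3rd, 5th, ...).
"gospelw" → "gsew".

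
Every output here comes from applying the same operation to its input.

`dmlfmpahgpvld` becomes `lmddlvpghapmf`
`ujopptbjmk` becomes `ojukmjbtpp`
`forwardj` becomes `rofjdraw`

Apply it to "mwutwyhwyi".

uwmiywhywt

What's happening: reverse the string, then move the last 3 characters to the front (rotate right by 3).
Working it through for "mwutwyhwyi": intermediate "iywhywtuwm", final "uwmiywhywt".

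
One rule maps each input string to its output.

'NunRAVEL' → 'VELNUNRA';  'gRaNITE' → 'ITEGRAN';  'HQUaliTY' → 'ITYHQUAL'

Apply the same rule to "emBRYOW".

YOWEMBR

Rule — move the last 3 characters to the front (rotate right by 3), then convert every letter to uppercase.
Applying both steps to "emBRYOW": "YOWemBR", then "YOWEMBR".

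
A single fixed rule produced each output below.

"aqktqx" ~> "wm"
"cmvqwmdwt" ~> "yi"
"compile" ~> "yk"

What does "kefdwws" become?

The pattern: shift every letter 4 places backward in the alphabet (wrapping around), then keep only the first 2 characters.
For "kefdwws", step one produces "gabzsso"; step two turns that into "ga".
(Check on "aqktqx": → "wmgpmt" → "wm" ✓)

ga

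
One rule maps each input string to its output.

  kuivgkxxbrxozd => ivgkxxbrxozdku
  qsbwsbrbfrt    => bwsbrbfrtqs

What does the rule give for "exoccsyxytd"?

occsyxytdex

Looking at the pairs, the operation is to move the first 2 characters to the end (rotate left by 2).
So "exoccsyxytd" becomes "occsyxytdex".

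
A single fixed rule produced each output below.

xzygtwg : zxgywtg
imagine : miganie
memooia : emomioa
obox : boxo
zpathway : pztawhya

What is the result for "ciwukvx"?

icuwvkx

Each output is the input with this applied: swap each adjacent pair of characters (1↔2, 3↔4, ...).
Doing the same to "ciwukvx": "icuwvkx".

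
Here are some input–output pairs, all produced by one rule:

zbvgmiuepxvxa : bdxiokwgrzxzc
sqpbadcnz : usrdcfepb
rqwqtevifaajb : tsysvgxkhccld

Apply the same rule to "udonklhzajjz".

wfqpmnjbcllb

The transformation: shift every letter 2 places forward in the alphabet (wrapping around).
For "udonklhzajjz" the result is "wfqpmnjbcllb".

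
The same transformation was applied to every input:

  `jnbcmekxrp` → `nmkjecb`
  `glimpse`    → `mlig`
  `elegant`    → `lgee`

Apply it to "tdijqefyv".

The transformation: delete the last 3 characters, then sort the characters into reverse alphabetical order.
"tdijqefyv" → "tdijqe" → "tqjied".

tqjied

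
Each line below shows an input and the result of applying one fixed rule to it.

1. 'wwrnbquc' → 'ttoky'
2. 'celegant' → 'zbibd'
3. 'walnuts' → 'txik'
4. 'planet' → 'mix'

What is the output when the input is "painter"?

Looking at the pairs, the operation is to shift every letter 3 places backward in the alphabet (wrapping around), then delete the last 3 characters.
For "painter", step one produces "mxfkqbo"; step two turns that into "mxfk".
(Check on "wwrnbquc": → "ttokynrz" → "ttoky" ✓)

mxfk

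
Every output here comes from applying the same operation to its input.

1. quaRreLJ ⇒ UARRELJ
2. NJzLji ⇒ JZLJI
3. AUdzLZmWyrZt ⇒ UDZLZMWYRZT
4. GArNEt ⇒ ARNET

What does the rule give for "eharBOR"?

HARBOR

What's happening: delete the first character, then convert every letter to uppercase.
Starting from "eharBOR": after the first operation, "harBOR"; after the second, "HARBOR".
(Check on "quaRreLJ": → "uaRreLJ" → "UARRELJ" ✓)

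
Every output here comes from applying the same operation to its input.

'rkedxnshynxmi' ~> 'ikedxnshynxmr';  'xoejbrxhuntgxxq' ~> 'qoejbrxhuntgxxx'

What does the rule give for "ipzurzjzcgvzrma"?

apzurzjzcgvzrmi

Looking at the pairs, the operation is to swap the first and last characters.
Doing the same to "ipzurzjzcgvzrma": "apzurzjzcgvzrmi".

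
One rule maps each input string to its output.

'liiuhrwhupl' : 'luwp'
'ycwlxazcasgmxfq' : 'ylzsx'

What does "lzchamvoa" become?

Looking at the pairs, the operation is to keep one character in every 3, starting at position 1 (positions 1st, 4th, 7th, ...).
"lzchamvoa" → "lhv".

lhv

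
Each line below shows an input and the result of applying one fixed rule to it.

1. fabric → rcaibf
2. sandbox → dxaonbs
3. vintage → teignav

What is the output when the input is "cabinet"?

itaebnc

Each output is the input with this applied: take characters alternately from the front and the back (1st, last, 2nd, 2nd-last, ...), then swap the first and last characters.
Applying both steps to "cabinet": "ctaebni", then "itaebnc".
(Check on "vintage": → "veignat" → "teignav" ✓)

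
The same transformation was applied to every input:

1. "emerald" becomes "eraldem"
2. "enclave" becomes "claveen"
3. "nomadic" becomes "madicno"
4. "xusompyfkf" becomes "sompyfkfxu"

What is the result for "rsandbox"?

The transformation: move the first 2 characters to the end (rotate left by 2).
"rsandbox" → "andboxrs".

andboxrs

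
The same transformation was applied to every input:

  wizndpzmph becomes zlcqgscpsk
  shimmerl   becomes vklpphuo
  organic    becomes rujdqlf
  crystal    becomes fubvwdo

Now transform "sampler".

Rule — shift every letter 3 places forward in the alphabet (wrapping around).
For "sampler" the result is "vdpsohu".

vdpsohu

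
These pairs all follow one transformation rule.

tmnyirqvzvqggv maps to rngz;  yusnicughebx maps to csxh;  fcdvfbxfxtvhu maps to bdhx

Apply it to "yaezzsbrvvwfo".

The transformation: keep one character in every 3, starting at position 3 (positions 3rd, 6th, 9th, ...), then swap each adjacent pair of characters (1↔2, 3↔4, ...).
Applying both steps to "yaezzsbrvvwfo": "esvf", then "sefv".

sefv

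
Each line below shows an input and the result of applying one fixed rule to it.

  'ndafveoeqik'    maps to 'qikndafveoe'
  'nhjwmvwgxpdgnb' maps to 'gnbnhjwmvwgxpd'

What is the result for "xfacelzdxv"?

The transformation: move the last 3 characters to the front (rotate right by 3).
"xfacelzdxv" → "dxvxfacelz".

dxvxfacelz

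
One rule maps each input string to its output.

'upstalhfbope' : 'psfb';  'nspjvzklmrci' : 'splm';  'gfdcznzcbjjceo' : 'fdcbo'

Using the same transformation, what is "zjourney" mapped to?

joy

Rule — swap each adjacent pair of characters (1↔2, 3↔4, ...), then keep one character in every 3, starting at position 1 (positions 1st, 4th, 7th, ...).
Working it through for "zjourney": intermediate "jzuonrye", final "joy".
(Check on "nspjvzklmrci": → "snjpzvlkrmic" → "splm" ✓)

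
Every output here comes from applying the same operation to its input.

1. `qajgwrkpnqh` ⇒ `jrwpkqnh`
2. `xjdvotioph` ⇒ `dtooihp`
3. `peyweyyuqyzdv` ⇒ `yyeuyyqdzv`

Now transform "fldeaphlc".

dpalhc

Each output is the input with this applied: swap each adjacent pair of characters (1↔2, 3↔4, ...), then delete the first 3 characters.
On "fldeaphlc": the first step gives "lfedpalhc", and the second then gives "dpalhc".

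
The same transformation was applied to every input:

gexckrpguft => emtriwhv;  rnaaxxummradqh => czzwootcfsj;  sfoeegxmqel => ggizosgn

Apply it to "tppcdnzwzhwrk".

In each case the input is transformed by: shift every letter 2 places forward in the alphabet (wrapping around), then delete the first 3 characters.
For "tppcdnzwzhwrk", step one produces "vrrefpbybjytm"; step two turns that into "efpbybjytm".

efpbybjytm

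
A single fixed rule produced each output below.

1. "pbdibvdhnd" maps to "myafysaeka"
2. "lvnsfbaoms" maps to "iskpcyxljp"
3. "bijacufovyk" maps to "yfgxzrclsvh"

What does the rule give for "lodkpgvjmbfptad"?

In each case the input is transformed by: shift every letter 3 places backward in the alphabet (wrapping around).
Applying that to "lodkpgvjmbfptad" gives "ilahmdsgjycmqxa".

ilahmdsgjycmqxa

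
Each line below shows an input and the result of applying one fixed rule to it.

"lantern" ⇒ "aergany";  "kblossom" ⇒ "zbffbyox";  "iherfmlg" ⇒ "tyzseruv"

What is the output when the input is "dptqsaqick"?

xpvdnfdgcq

In each case the input is transformed by: shift every letter 13 places forward in the alphabet (wrapping around) — i.e. ROT13, then reverse the string.
Starting from "dptqsaqick": after the first operation, "qcgdfndvpx"; after the second, "xpvdnfdgcq".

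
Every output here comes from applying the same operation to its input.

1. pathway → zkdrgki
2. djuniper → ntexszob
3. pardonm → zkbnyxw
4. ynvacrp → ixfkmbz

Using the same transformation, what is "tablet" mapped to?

Looking at the pairs, the operation is to shift every letter 10 places forward in the alphabet (wrapping around).
"tablet" → "dklvod".

dklvod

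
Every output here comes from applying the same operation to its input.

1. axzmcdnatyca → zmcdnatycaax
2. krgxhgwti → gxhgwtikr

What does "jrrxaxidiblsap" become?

Each output is the input with this applied: move the first 2 characters to the end (rotate left by 2).
So "jrrxaxidiblsap" becomes "rxaxidiblsapjr".

rxaxidiblsapjr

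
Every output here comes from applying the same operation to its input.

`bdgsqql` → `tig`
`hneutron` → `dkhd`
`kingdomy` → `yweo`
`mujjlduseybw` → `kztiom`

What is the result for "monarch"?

eqs

Rule — keep every other character starting from the second (positions 2nd, 4th, 6th, ...), then shift every letter 10 places backward in the alphabet (wrapping around).
Working it through for "monarch": intermediate "oac", final "eqs".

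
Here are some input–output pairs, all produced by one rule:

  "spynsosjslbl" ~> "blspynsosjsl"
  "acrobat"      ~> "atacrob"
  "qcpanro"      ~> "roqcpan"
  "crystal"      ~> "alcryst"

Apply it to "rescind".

Looking at the pairs, the operation is to move the last 2 characters to the front (rotate right by 2).
On "rescind" that produces "ndresci".

ndresci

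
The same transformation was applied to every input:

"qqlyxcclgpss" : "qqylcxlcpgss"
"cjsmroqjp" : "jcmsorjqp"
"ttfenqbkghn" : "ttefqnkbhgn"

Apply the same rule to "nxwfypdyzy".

xnfwpyydyz

Each output is the input with this applied: swap each adjacent pair of characters (1↔2, 3↔4, ...).
Doing the same to "nxwfypdyzy": "xnfwpyydyz".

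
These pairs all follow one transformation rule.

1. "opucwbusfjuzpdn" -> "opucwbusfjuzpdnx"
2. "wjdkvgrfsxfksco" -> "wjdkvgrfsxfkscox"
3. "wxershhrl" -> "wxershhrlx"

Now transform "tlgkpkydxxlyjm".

tlgkpkydxxlyjmx

Rule — append "x".
Applying that to "tlgkpkydxxlyjm" gives "tlgkpkydxxlyjmx".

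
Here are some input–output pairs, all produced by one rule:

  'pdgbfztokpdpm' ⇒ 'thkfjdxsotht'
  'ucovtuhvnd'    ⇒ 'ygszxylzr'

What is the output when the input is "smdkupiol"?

What's happening: delete the last character, then shift every letter 4 places forward in the alphabet (wrapping around).
Applying both steps to "smdkupiol": "smdkupio", then "wqhoytms".

wqhoytms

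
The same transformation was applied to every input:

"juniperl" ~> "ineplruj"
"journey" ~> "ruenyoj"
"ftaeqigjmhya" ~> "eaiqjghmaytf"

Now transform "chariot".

raoithc

The pattern: swap each adjacent pair of characters (1↔2, 3↔4, ...), then move the first 2 characters to the end (rotate left by 2).
"chariot" → "hcraoit" → "raoithc".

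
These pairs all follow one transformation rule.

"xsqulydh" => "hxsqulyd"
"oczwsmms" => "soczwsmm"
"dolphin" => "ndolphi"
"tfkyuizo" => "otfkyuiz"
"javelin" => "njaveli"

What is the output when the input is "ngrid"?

dngri

What's happening: move the last character to the front.
Doing the same to "ngrid": "dngri".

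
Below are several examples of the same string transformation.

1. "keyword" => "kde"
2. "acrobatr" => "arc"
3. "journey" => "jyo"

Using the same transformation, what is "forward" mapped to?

Rule — take characters alternately from the front and the back (1st, last, 2nd, 2nd-last, ...), then keep only the first 3 characters.
Starting from "forward": after the first operation, "fdorraw"; after the second, "fdo".

fdo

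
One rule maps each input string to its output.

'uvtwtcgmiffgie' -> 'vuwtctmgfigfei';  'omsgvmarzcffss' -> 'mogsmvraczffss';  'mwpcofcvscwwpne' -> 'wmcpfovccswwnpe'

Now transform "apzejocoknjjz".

Each output is the input with this applied: swap each adjacent pair of characters (1↔2, 3↔4, ...).
Applying that to "apzejocoknjjz" gives "paezojocnkjjz".

paezojocnkjjz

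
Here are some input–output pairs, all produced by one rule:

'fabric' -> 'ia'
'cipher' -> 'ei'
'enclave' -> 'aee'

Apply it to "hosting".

io

The rule is to move the first 3 characters to the end (rotate left by 3), then keep only the vowels.
"hosting" → "tinghos" → "io".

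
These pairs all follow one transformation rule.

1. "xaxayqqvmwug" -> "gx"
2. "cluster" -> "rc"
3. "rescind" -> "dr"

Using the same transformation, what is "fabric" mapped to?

cf

The pattern: move the last character to the front, then keep only the first 2 characters.
"fabric" → "cfabri" → "cf".
(Check on "xaxayqqvmwug": → "gxaxayqqvmwu" → "gx" ✓)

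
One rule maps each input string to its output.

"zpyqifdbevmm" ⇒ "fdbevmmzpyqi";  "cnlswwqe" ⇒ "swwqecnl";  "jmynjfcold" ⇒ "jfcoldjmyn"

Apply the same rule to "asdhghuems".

ghuemsasdh

Each output is the input with this applied: swap the front and back halves of the string, then move the last character to the front.
"asdhghuems" → "huemsasdhg" → "ghuemsasdh".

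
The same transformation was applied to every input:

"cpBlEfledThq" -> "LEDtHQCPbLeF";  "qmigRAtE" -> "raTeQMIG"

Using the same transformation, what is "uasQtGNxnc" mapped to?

gnXNCUASqT

In each case the input is transformed by: swap the front and back halves of the string, then flip the case of every letter.
For "uasQtGNxnc" the result is "gnXNCUASqT".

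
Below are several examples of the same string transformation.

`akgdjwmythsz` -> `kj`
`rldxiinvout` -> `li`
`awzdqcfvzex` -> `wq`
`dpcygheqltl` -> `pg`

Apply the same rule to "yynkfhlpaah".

Looking at the pairs, the operation is to keep one character in every 3, starting at position 2 (positions 2nd, 5th, 8th, ...), then keep only the first 2 characters.
Applying both steps to "yynkfhlpaah": "yfph", then "yf".

yf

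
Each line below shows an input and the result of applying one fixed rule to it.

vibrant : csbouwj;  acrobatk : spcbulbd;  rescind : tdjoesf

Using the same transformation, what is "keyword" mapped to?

What's happening: shift every letter 1 place forward in the alphabet (wrapping around), then move the first 2 characters to the end (rotate left by 2).
Starting from "keyword": after the first operation, "lfzxpse"; after the second, "zxpself".

zxpself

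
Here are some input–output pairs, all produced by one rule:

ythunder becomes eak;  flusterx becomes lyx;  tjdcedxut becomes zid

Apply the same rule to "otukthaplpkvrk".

uqgvx

The transformation: shift every letter 6 places forward in the alphabet (wrapping around), then keep one character in every 3, starting at position 1 (positions 1st, 4th, 7th, ...).
"otukthaplpkvrk" → "uzaqzngvrvqbxq" → "uqgvx".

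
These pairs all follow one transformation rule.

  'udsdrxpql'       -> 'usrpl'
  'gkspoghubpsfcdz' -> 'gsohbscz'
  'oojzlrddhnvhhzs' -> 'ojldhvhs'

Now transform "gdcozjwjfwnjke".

The pattern: keep every other character starting from the first (positions 1st, 3rd, 5th, ...).
On "gdcozjwjfwnjke" that produces "gczwfnk".

gczwfnk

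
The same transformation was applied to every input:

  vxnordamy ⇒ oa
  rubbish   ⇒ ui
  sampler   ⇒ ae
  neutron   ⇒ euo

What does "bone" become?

oe

Each output is the input with this applied: keep only the vowels.
Doing the same to "bone": "oe".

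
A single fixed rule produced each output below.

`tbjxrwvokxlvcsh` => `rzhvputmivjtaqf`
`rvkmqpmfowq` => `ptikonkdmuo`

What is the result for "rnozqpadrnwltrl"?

plmxonybplujrpj

Rule — shift every letter 2 places backward in the alphabet (wrapping around).
So "rnozqpadrnwltrl" becomes "plmxonybplujrpj".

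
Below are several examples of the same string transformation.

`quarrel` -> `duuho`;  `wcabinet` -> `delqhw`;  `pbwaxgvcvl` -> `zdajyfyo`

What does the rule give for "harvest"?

In each case the input is transformed by: shift every letter 3 places forward in the alphabet (wrapping around), then delete the first 2 characters.
Applying that to "harvest" gives "uyhvw".

uyhvw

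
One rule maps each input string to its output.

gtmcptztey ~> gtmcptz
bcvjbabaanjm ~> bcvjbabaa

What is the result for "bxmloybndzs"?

bxmloybn

Each output is the input with this applied: delete the last 3 characters.
"bxmloybndzs" → "bxmloybn".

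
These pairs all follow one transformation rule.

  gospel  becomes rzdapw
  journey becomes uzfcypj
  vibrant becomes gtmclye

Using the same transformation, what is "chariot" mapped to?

nslctze

Looking at the pairs, the operation is to shift every letter 11 places forward in the alphabet (wrapping around).
Doing the same to "chariot": "nslctze".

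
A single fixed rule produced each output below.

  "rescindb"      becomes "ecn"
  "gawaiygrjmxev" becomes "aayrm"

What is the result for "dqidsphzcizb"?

qdpzi

Rule — delete the last 2 characters, then keep every other character starting from the second (positions 2nd, 4th, 6th, ...).
Working it through for "dqidsphzcizb": intermediate "dqidsphzci", final "qdpzi".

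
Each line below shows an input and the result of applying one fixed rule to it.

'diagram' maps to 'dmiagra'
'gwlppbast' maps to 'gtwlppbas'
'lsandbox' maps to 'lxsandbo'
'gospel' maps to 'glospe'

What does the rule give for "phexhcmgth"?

The rule is to swap the first and last characters, then move the last character to the front.
Starting from "phexhcmgth": after the first operation, "hhexhcmgtp"; after the second, "phhexhcmgt".

phhexhcmgt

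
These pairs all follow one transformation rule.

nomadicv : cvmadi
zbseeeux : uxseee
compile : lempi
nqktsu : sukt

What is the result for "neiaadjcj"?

cjiaadj

The pattern: delete the first 2 characters, then move the last 2 characters to the front (rotate right by 2).
"neiaadjcj" → "cjiaadj".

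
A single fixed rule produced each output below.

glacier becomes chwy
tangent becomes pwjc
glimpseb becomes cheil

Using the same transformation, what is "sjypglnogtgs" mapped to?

ofulchjkc

Looking at the pairs, the operation is to delete the last 3 characters, then shift every letter 4 places backward in the alphabet (wrapping around).
On "sjypglnogtgs": the first step gives "sjypglnog", and the second then gives "ofulchjkc".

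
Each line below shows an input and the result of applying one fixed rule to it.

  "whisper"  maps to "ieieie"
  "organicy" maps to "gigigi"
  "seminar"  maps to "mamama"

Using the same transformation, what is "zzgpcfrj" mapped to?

In each case the input is transformed by: keep one character in every 3, starting at position 3 (positions 3rd, 6th, 9th, ...), then write the whole string 3 times in a row.
Applying both steps to "zzgpcfrj": "gf", then "gfgfgf".

gfgfgf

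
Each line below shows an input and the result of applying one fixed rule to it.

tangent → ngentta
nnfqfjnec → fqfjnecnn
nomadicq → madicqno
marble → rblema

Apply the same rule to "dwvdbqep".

vdbqepdw

The pattern: move the first 2 characters to the end (rotate left by 2).
Applying that to "dwvdbqep" gives "vdbqepdw".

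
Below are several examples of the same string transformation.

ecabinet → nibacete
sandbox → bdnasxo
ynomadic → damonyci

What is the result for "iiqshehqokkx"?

koqhehsqiixk

Looking at the pairs, the operation is to reverse the string, then move the first 2 characters to the end (rotate left by 2).
Starting from "iiqshehqokkx": after the first operation, "xkkoqhehsqii"; after the second, "koqhehsqiixk".
(Check on "ecabinet": → "tenibace" → "nibacete" ✓)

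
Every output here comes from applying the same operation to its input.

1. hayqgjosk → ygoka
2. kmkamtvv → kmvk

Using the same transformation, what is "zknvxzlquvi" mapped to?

nxluik

What's happening: move the first 2 characters to the end (rotate left by 2), then keep every other character starting from the first (positions 1st, 3rd, 5th, ...).
On "zknvxzlquvi" that produces "nxluik".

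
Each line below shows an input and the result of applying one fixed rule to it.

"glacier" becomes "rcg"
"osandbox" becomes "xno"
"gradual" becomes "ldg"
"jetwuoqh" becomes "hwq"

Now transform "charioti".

irt

What's happening: swap the first and last characters, then keep one character in every 3, starting at position 1 (positions 1st, 4th, 7th, ...).
Working it through for "charioti": intermediate "ihariotc", final "irt".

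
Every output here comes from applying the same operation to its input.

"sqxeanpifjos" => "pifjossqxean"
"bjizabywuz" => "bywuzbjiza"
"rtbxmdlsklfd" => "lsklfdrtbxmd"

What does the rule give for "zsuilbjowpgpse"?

owpgpsezsuilbj

Each output is the input with this applied: swap the front and back halves of the string.
On "zsuilbjowpgpse" that produces "owpgpsezsuilbj".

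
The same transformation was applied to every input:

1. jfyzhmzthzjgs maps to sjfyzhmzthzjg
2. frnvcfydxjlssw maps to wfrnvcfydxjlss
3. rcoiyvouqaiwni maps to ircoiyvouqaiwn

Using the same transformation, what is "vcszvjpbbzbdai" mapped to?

Each output is the input with this applied: move the last character to the front.
For "vcszvjpbbzbdai" the result is "ivcszvjpbbzbda".

ivcszvjpbbzbda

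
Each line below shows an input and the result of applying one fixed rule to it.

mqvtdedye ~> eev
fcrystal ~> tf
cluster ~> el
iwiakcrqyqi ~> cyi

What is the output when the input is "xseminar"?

nx

Rule — move the first 3 characters to the end (rotate left by 3), then keep one character in every 3, starting at position 3 (positions 3rd, 6th, 9th, ...).
Starting from "xseminar": after the first operation, "minarxse"; after the second, "nx".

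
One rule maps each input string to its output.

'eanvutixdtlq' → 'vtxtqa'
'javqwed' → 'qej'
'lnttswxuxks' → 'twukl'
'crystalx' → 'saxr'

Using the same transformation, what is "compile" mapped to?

Looking at the pairs, the operation is to move the first 2 characters to the end (rotate left by 2), then keep every other character starting from the second (positions 2nd, 4th, 6th, ...).
Working it through for "compile": intermediate "mpileco", final "plc".
(Check on "javqwed": → "vqwedja" → "qej" ✓)

plc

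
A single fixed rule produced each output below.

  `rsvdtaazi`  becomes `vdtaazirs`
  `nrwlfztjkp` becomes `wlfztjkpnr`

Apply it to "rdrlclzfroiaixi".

rlclzfroiaixird

The pattern: move the first 2 characters to the end (rotate left by 2).
On "rdrlclzfroiaixi" that produces "rlclzfroiaixird".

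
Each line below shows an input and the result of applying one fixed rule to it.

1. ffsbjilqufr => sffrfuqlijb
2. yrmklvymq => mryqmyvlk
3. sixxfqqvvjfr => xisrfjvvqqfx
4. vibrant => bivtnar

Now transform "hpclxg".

cphgxl

The rule is to move the first 3 characters to the end (rotate left by 3), then reverse the string.
Applying both steps to "hpclxg": "lxghpc", then "cphgxl".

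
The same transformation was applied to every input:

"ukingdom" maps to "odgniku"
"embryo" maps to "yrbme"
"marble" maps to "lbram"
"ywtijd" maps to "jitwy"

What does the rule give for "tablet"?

elbat

Rule — reverse the string, then delete the first character.
Applying that to "tablet" gives "elbat".
(Check on "ukingdom": → "modgniku" → "odgniku" ✓)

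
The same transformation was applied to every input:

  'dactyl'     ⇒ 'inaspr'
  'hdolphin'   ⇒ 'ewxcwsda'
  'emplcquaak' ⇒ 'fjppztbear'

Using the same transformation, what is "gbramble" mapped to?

bqatvqgp

Rule — shift every letter 11 places backward in the alphabet (wrapping around), then swap the front and back halves of the string.
Working it through for "gbramble": intermediate "vqgpbqat", final "bqatvqgp".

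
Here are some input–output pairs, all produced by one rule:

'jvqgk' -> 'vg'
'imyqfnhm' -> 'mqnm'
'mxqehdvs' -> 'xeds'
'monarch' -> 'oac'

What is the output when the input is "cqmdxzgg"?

Looking at the pairs, the operation is to keep every other character starting from the second (positions 2nd, 4th, 6th, ...).
On "cqmdxzgg" that produces "qdzg".

qdzg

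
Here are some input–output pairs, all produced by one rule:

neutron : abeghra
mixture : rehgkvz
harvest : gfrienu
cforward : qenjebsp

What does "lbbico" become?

Looking at the pairs, the operation is to shift every letter 13 places forward in the alphabet (wrapping around) — i.e. ROT13, then reverse the string.
Starting from "lbbico": after the first operation, "yoovpb"; after the second, "bpvooy".

bpvooy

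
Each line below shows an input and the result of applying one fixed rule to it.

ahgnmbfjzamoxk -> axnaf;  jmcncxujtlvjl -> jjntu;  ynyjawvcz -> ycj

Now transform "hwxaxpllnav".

Each output is the input with this applied: take characters alternately from the front and the back (1st, last, 2nd, 2nd-last, ...), then keep one character in every 3, starting at position 1 (positions 1st, 4th, 7th, ...).
On "hwxaxpllnav" that produces "haal".

haal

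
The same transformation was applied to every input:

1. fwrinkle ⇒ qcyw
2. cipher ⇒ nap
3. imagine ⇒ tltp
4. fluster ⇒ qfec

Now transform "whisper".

The pattern: shift every letter 11 places forward in the alphabet (wrapping around), then keep every other character starting from the first (positions 1st, 3rd, 5th, ...).
Working it through for "whisper": intermediate "hstdapc", final "htac".

htac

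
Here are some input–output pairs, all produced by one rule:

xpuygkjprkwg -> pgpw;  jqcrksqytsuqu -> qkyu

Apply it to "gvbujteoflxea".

vjox

Looking at the pairs, the operation is to keep one character in every 3, starting at position 2 (positions 2nd, 5th, 8th, ...).
Doing the same to "gvbujteoflxea": "vjox".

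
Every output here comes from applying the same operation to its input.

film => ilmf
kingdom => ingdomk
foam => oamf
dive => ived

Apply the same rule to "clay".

In each case the input is transformed by: move the first character to the end.
"clay" → "layc".

layc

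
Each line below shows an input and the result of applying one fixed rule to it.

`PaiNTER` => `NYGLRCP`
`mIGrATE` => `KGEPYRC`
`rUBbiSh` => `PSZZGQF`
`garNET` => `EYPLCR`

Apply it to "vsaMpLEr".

Looking at the pairs, the operation is to shift every letter 2 places backward in the alphabet (wrapping around), then convert every letter to uppercase.
"vsaMpLEr" → "tqyKnJCp" → "TQYKNJCP".

TQYKNJCP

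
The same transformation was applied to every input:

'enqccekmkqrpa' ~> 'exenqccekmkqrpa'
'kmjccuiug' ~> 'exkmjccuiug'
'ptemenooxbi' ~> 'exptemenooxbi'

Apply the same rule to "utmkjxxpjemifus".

exutmkjxxpjemifus

The transformation: prepend "ex".
So "utmkjxxpjemifus" becomes "exutmkjxxpjemifus".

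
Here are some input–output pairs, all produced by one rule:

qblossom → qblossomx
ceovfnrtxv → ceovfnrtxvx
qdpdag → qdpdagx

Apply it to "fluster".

flusterx

Rule — append "x".
For "fluster" the result is "flusterx".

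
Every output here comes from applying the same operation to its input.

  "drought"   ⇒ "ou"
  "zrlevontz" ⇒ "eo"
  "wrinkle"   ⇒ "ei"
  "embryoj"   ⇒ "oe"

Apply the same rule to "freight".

The pattern: move the last 2 characters to the front (rotate right by 2), then keep only the vowels.
For "freight" the result is "ei".

ei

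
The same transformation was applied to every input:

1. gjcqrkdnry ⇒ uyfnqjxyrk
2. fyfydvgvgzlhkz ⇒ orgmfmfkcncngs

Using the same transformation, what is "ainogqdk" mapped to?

xkrhpuvn

Each output is the input with this applied: move the last 3 characters to the front (rotate right by 3), then shift every letter 7 places forward in the alphabet (wrapping around).
Working it through for "ainogqdk": intermediate "qdkainog", final "xkrhpuvn".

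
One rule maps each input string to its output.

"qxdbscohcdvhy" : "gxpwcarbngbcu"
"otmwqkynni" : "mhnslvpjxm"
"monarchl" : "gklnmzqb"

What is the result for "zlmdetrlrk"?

Looking at the pairs, the operation is to shift every letter 1 place backward in the alphabet (wrapping around), then move the last 2 characters to the front (rotate right by 2).
Starting from "zlmdetrlrk": after the first operation, "yklcdsqkqj"; after the second, "qjyklcdsqk".

qjyklcdsqk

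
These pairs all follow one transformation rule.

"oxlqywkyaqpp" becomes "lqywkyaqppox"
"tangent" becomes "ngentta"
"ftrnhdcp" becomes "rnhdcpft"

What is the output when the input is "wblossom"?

lossomwb

The transformation: move the first 2 characters to the end (rotate left by 2).
Applying that to "wblossom" gives "lossomwb".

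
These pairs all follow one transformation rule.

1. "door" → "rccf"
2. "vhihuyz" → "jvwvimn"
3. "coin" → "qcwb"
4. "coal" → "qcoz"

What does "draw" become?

The rule is to shift every letter 12 places backward in the alphabet (wrapping around).
Applying that to "draw" gives "rfok".

rfok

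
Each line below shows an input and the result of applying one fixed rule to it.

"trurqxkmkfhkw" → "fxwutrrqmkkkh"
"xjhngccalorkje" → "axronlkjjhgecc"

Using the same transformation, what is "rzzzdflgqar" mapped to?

azzzrrqlgfd

Looking at the pairs, the operation is to sort the characters into reverse alphabetical order, then move the last character to the front.
Working it through for "rzzzdflgqar": intermediate "zzzrrqlgfda", final "azzzrrqlgfd".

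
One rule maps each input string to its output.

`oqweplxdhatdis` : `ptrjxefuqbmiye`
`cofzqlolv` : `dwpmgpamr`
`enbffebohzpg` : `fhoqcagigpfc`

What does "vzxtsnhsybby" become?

Each output is the input with this applied: shift every letter 1 place forward in the alphabet (wrapping around), then take characters alternately from the front and the back (1st, last, 2nd, 2nd-last, ...).
"vzxtsnhsybby" → "wayutoitzccz" → "wzacycuzttoi".
(Check on "cofzqlolv": → "dpgarmpmw" → "dwpmgpamr" ✓)

wzacycuzttoi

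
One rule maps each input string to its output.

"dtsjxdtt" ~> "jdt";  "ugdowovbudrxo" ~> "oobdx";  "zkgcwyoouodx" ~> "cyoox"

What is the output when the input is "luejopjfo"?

The transformation: delete the first 3 characters, then keep every other character starting from the first (positions 1st, 3rd, 5th, ...).
On "luejopjfo": the first step gives "jopjfo", and the second then gives "jpf".

jpf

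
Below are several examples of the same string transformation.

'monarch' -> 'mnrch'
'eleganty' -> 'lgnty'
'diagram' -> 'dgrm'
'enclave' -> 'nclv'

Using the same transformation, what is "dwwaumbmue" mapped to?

dwwmbm

In each case the input is transformed by: remove every vowel.
Doing the same to "dwwaumbmue": "dwwmbm".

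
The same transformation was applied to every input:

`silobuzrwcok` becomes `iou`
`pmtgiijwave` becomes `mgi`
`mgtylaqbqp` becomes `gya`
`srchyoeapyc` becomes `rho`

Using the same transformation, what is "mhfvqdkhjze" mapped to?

In each case the input is transformed by: keep every other character starting from the second (positions 2nd, 4th, 6th, ...), then keep only the first 3 characters.
Working it through for "mhfvqdkhjze": intermediate "hvdhz", final "hvd".

hvd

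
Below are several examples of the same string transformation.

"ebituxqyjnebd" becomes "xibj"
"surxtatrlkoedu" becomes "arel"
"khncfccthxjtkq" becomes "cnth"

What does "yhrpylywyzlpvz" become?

lrpy

In each case the input is transformed by: keep one character in every 3, starting at position 3 (positions 3rd, 6th, 9th, ...), then swap each adjacent pair of characters (1↔2, 3↔4, ...).
On "yhrpylywyzlpvz": the first step gives "rlyp", and the second then gives "lrpy".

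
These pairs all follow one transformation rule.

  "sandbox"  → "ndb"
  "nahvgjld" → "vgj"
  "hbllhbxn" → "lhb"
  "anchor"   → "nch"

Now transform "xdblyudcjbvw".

cjb

In each case the input is transformed by: move the last 2 characters to the front (rotate right by 2), then keep only the last 3 characters.
On "xdblyudcjbvw": the first step gives "vwxdblyudcjb", and the second then gives "cjb".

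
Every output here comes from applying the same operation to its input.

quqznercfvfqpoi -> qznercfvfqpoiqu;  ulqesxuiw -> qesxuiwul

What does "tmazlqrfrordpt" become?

azlqrfrordpttm

Looking at the pairs, the operation is to move the first 2 characters to the end (rotate left by 2).
For "tmazlqrfrordpt" the result is "azlqrfrordpttm".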